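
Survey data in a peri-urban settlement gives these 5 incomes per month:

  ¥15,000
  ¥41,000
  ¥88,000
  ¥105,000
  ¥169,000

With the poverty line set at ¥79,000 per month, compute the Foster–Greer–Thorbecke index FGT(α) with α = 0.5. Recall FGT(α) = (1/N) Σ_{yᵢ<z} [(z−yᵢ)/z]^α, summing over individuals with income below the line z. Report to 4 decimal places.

Below z: ¥15,000, ¥41,000 (q = 2 of N = 5).
Normalized shortfalls: (79000−15000)/79000 = 0.8101; (79000−41000)/79000 = 0.4810.
Raised to α = 0.5: 0.90007; 0.69355.
Sum = 1.593621; FGT(0.5) = 1.593621 / 5 = 0.3187.

0.3187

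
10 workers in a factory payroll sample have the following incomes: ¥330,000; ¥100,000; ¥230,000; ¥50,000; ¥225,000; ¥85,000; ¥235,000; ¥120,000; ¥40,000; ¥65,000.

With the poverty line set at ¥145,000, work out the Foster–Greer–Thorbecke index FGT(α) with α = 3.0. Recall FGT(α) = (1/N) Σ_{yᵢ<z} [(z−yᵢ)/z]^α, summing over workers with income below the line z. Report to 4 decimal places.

Poor units: ¥40,000, ¥50,000, ¥65,000, ¥85,000, ¥100,000, ¥120,000 (q = 6 of N = 10).
Shortfall ratios: (145000−40000)/145000 = 0.7241; (145000−50000)/145000 = 0.6552; (145000−65000)/145000 = 0.5517; (145000−85000)/145000 = 0.4138; (145000−100000)/145000 = 0.3103; (145000−120000)/145000 = 0.1724.
Raised to α = 3.0: 0.37972; 0.28123; 0.16794; 0.07085; 0.02989; 0.00513.
Sum = 0.934766; FGT(3.0) = 0.934766 / 10 = 0.0935.

0.0935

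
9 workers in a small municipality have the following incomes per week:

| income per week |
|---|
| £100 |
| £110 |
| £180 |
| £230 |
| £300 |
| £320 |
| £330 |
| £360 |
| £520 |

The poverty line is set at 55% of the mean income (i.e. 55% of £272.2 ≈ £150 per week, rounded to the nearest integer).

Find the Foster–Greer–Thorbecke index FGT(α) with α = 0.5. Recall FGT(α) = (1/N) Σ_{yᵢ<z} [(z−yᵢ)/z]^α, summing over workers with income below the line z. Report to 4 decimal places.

Below the line: £100, £110 (q = 2 of N = 9).
Gap ratios (z−y)/z: (150−100)/150 = 0.3333; (150−110)/150 = 0.2667.
Raised to α = 0.5: 0.57735; 0.51640.
Sum = 1.093748; FGT(0.5) = 1.093748 / 9 = 0.1215.

0.1215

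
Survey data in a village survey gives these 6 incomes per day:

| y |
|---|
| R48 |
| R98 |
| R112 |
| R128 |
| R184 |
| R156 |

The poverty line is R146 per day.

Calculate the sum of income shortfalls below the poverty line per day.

R198

Below the line: R48, R98, R112, R128 (q = 4 of N = 6).
Individual gaps: 146−48 = 98; 146−98 = 48; 146−112 = 34; 146−128 = 18.
Aggregate gap = R198.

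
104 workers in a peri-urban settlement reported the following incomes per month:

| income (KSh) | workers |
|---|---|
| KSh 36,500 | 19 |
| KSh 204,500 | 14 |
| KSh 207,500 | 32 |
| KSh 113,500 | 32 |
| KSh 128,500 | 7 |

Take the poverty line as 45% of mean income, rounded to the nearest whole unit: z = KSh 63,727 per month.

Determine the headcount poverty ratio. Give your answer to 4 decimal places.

19 of the 104 workers have income below KSh 63,727.
H = 19/104 = 0.1827.

0.1827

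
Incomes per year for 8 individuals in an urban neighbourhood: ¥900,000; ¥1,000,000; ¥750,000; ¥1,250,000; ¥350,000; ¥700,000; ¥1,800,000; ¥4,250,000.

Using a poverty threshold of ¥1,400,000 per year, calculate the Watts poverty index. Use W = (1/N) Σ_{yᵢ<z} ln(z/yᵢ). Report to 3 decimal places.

0.449

Below the line: ¥350,000, ¥700,000, ¥750,000, ¥900,000, ¥1,000,000, ¥1,250,000 (q = 6 of N = 8).
Log shortfalls: ln(1400000/350000) = 1.3863; ln(1400000/700000) = 0.6931; ln(1400000/750000) = 0.6242; ln(1400000/900000) = 0.4418; ln(1400000/1000000) = 0.3365; ln(1400000/1250000) = 0.1133.
W = 3.595230 / 8 = 0.449.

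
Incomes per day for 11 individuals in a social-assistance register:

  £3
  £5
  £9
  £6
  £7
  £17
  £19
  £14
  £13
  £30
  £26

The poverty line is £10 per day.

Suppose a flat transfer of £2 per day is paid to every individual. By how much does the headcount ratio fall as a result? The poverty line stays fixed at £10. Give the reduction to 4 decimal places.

Before: below the line — £3, £5, £6, £7, £9; headcount ratio = 0.454545.
After the £2 transfer: below the line — £5, £7, £8, £9; headcount ratio = 0.363636.
Reduction = 0.454545 − 0.363636 = 0.0909.

0.0909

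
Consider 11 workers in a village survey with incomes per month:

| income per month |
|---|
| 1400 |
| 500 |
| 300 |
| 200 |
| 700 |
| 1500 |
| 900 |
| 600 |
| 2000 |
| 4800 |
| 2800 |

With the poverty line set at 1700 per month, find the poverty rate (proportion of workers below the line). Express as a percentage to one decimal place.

72.7%

8 of the 11 workers have income below 1700.
H = 8/11 = 72.7%.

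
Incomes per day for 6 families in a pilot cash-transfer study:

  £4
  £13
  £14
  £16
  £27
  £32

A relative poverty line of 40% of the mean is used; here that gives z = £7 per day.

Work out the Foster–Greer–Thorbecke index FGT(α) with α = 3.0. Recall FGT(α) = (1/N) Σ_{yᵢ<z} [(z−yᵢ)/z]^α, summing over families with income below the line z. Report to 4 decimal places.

Below z: £4 (q = 1 of N = 6).
Relative gaps: (7−4)/7 = 0.4286.
Raised to α = 3.0: 0.07872.
Sum = 0.078717; FGT(3.0) = 0.078717 / 6 = 0.0131.

0.0131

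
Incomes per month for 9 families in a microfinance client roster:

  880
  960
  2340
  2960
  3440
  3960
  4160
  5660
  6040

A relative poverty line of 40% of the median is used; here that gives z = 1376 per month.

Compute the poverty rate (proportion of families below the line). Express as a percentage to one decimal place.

22.2%

2 of the 9 families have income below 1376.
H = 2/9 = 22.2%.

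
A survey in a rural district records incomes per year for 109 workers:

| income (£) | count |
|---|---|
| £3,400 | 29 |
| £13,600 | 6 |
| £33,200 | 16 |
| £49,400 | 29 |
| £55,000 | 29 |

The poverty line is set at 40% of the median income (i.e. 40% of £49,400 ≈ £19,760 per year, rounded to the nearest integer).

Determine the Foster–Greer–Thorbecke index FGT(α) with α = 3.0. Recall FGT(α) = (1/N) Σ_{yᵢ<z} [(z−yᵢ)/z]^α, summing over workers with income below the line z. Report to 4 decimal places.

Poor units: 29×£3,400, 6×£13,600 (q = 35 of N = 109).
Shortfall ratios: (19760−3400)/19760 = 0.8279 (×29); (19760−13600)/19760 = 0.3117 (×6).
Raised to α = 3.0: 0.56753 (×29); 0.03030 (×6).
Sum = 16.640154; FGT(3.0) = 16.640154 / 109 = 0.1527.

0.1527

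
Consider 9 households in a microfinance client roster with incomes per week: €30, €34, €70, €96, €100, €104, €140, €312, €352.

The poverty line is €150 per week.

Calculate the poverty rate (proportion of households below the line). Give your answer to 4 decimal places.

0.7778

7 of the 9 households have income below €150.
H = 7/9 = 0.7778.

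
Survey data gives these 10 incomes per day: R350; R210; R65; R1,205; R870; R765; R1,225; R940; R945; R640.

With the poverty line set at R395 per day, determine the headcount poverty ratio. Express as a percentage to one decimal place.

30.0%

3 of the 10 families have income below R395.
H = 3/10 = 30.0%.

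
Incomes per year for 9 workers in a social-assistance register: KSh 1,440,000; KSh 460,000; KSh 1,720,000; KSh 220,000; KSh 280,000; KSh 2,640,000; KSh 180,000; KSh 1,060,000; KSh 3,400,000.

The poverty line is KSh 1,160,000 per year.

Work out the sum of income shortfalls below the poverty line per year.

Below the line: KSh 180,000, KSh 220,000, KSh 280,000, KSh 460,000, KSh 1,060,000 (q = 5 of N = 9).
Individual gaps: 1160000−180000 = 980000; 1160000−220000 = 940000; 1160000−280000 = 880000; 1160000−460000 = 700000; 1160000−1060000 = 100000.
Aggregate gap = KSh 3,600,000.

KSh 3,600,000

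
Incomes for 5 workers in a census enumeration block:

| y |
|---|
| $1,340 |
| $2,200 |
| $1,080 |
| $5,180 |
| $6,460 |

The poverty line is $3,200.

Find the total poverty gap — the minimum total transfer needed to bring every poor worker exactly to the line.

Below z: $1,080, $1,340, $2,200 (q = 3 of N = 5).
Individual gaps: 3200−1080 = 2120; 3200−1340 = 1860; 3200−2200 = 1000.
Aggregate gap = $4,980.

$4,980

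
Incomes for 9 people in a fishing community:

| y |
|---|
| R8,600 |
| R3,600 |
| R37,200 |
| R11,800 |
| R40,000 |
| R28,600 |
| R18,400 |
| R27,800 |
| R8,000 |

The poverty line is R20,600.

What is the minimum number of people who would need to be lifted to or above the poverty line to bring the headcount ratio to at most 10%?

5

Currently q = 5 of N = 9 are below the line (H = 0.556).
A headcount ratio of at most 10% allows at most ⌊0.10 × 9⌋ = 0 poor people.
So at least 5 − 0 = 5 must be lifted.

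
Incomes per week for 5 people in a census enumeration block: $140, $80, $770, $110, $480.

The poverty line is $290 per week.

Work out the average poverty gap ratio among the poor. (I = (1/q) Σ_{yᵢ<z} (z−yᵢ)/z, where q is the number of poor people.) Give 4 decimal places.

0.6207

Below z: $80, $110, $140 (q = 3 of N = 5).
Shortfall ratios (z−y)/z: 0.7241, 0.6207, 0.5172; sum = 1.862069.
I averages over the q = 3 poor units only: 1.862069 / 3 = 0.6207.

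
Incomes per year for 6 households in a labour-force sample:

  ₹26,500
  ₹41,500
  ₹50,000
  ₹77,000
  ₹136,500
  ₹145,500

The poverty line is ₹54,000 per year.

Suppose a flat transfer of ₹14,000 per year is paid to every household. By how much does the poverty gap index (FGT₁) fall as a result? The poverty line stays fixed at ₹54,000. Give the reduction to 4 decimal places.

Before: below the line — ₹26,500, ₹41,500, ₹50,000; poverty gap index (FGT₁) = 0.135802.
After the ₹14,000 transfer: below the line — ₹40,500; poverty gap index (FGT₁) = 0.041667.
Reduction = 0.135802 − 0.041667 = 0.0941.

0.0941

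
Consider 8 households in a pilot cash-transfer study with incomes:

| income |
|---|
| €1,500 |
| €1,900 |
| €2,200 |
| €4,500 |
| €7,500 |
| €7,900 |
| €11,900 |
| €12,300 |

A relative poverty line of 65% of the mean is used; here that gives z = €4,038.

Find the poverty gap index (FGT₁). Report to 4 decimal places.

Below z: €1,500, €1,900, €2,200 (q = 3 of N = 8).
Shortfall ratios: (4038−1500)/4038 = 0.6285; (4038−1900)/4038 = 0.5295; (4038−2200)/4038 = 0.4552.
Sum of shortfalls = 1.613175; P₁ averages over all N: 1.613175 / 8 = 0.2016.

0.2016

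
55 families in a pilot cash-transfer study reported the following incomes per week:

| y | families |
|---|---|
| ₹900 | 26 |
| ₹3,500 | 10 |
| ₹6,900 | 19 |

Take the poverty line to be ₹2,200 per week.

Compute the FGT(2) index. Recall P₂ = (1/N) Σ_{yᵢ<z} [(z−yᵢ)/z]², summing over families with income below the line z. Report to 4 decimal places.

Poor units: 26×₹900 (q = 26 of N = 55).
Gap ratios (z−y)/z: (2200−900)/2200 = 0.5909 (×26).
Squared: 0.3492 (×26).
Sum = 9.078512; P₂ = 9.078512 / 55 = 0.1651.

0.1651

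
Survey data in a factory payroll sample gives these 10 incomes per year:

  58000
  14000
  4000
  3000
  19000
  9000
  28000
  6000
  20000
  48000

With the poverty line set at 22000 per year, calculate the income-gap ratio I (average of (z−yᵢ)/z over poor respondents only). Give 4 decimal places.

0.5130

Below the line: 3000, 4000, 6000, 9000, 14000, 19000, 20000 (q = 7 of N = 10).
Relative gaps: 0.8636, 0.8182, 0.7273, 0.5909, 0.3636, 0.1364, 0.0909; sum = 3.590909.
I averages over the q = 7 poor units only: 3.590909 / 7 = 0.5130.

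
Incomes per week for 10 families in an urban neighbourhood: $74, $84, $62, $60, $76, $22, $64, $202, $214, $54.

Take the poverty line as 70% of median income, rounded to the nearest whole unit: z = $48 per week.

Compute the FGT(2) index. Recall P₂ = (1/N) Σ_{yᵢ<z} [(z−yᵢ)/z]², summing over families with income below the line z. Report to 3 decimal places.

0.029

Below the line: $22 (q = 1 of N = 10).
Normalized shortfalls: (48−22)/48 = 0.5417.
Squared: 0.2934.
Sum = 0.293403; P₂ = 0.293403 / 10 = 0.029.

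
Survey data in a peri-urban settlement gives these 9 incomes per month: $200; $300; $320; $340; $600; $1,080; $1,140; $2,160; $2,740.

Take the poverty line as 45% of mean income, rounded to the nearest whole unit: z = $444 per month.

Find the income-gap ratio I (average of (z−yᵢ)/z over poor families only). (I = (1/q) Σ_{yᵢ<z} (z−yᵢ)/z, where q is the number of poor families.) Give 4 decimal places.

Poor units: $200, $300, $320, $340 (q = 4 of N = 9).
Relative gaps: 0.5495, 0.3243, 0.2793, 0.2342; sum = 1.387387.
I averages over the q = 4 poor units only: 1.387387 / 4 = 0.3468.

0.3468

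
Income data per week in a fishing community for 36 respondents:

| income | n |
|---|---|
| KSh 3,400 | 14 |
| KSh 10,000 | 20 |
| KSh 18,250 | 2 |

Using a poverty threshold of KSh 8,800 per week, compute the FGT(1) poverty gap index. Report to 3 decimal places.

0.239

Below z: 14×KSh 3,400 (q = 14 of N = 36).
Normalized shortfalls: (8800−3400)/8800 = 0.6136 (×14).
Σ = 8.590909. Dividing by the full population N = 36 gives P₁ = 0.239.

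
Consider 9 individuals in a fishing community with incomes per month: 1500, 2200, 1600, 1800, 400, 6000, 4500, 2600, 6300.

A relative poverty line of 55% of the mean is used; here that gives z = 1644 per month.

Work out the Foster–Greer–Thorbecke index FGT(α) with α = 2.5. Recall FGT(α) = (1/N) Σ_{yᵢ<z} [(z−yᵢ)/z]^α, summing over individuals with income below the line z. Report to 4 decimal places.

Incomes under z: 400, 1500, 1600 (q = 3 of N = 9).
Shortfall ratios: (1644−400)/1644 = 0.7567; (1644−1500)/1644 = 0.0876; (1644−1600)/1644 = 0.0268.
Raised to α = 2.5: 0.49808; 0.00227; 0.00012.
Sum = 0.500465; FGT(2.5) = 0.500465 / 9 = 0.0556.

0.0556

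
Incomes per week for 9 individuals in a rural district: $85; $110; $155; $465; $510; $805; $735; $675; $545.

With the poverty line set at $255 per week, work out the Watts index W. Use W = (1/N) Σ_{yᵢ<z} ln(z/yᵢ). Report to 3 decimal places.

Poor units: $85, $110, $155 (q = 3 of N = 9).
Log shortfalls: ln(255/85) = 1.0986; ln(255/110) = 0.8408; ln(255/155) = 0.4978.
W = 2.437234 / 9 = 0.271.

0.271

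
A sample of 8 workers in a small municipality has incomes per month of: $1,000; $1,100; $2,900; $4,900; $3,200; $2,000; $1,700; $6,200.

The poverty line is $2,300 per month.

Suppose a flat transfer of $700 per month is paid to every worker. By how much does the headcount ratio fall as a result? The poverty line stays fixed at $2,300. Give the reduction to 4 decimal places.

0.2500

Before: below the line — $1,000, $1,100, $1,700, $2,000; headcount ratio = 0.500000.
After the $700 transfer: below the line — $1,700, $1,800; headcount ratio = 0.250000.
Reduction = 0.500000 − 0.250000 = 0.2500.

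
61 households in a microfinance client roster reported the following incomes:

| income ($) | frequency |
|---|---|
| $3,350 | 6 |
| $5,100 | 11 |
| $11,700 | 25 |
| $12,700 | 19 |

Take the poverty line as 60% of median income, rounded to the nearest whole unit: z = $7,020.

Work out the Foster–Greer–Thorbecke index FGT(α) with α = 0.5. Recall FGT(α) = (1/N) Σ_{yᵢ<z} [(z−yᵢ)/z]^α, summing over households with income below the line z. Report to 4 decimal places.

Incomes under z: 6×$3,350, 11×$5,100 (q = 17 of N = 61).
Relative gaps: (7020−3350)/7020 = 0.5228 (×6); (7020−5100)/7020 = 0.2735 (×11).
Raised to α = 0.5: 0.72304 (×6); 0.52298 (×11).
Sum = 10.091001; FGT(0.5) = 10.091001 / 61 = 0.1654.

0.1654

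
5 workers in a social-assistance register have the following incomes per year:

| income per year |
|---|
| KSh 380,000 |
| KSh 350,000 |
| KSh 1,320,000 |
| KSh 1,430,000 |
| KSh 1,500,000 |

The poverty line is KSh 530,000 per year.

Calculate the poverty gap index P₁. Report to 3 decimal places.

Incomes under z: KSh 350,000, KSh 380,000 (q = 2 of N = 5).
Shortfall ratios: (530000−350000)/530000 = 0.3396; (530000−380000)/530000 = 0.2830.
Σ = 0.622642. Dividing by the full population N = 5 gives P₁ = 0.125.

0.125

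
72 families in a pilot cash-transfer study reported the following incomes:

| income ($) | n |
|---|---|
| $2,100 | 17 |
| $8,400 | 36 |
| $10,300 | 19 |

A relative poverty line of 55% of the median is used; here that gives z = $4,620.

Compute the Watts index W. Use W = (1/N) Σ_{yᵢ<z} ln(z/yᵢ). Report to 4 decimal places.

Below z: 17×$2,100 (q = 17 of N = 72).
ln(z/y) terms: ln(4620/2100) = 0.7885 (×17).
W = 13.403775 / 72 = 0.1862.

0.1862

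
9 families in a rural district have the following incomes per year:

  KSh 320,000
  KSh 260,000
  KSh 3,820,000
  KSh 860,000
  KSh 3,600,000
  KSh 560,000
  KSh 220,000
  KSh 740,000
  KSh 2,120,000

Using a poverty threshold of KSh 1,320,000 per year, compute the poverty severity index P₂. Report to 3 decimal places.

0.284

Below the line: KSh 220,000, KSh 260,000, KSh 320,000, KSh 560,000, KSh 740,000, KSh 860,000 (q = 6 of N = 9).
Shortfall ratios: (1320000−220000)/1320000 = 0.8333; (1320000−260000)/1320000 = 0.8030; (1320000−320000)/1320000 = 0.7576; (1320000−560000)/1320000 = 0.5758; (1320000−740000)/1320000 = 0.4394; (1320000−860000)/1320000 = 0.3485.
Squared: 0.6944; 0.6449; 0.5739; 0.3315; 0.1931; 0.1214.
Sum = 2.559229; P₂ = 2.559229 / 9 = 0.284.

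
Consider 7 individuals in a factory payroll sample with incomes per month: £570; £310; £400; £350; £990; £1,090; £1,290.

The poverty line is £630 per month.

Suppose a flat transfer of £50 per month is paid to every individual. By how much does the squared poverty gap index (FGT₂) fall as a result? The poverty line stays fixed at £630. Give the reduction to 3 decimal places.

Before: below the line — £310, £350, £400, £570; squared poverty gap index (FGT₂) = 0.08541.
After the £50 transfer: below the line — £360, £400, £450, £620; squared poverty gap index (FGT₂) = 0.05698.
Reduction = 0.08541 − 0.05698 = 0.028.

0.028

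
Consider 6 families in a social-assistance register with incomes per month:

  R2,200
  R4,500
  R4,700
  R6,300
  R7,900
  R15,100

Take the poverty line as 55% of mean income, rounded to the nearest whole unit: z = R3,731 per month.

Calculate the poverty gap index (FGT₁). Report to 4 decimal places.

0.0684

Poor units: R2,200 (q = 1 of N = 6).
Gap ratios (z−y)/z: (3731−2200)/3731 = 0.4103.
Sum of shortfalls = 0.410346; P₁ averages over all N: 0.410346 / 6 = 0.0684.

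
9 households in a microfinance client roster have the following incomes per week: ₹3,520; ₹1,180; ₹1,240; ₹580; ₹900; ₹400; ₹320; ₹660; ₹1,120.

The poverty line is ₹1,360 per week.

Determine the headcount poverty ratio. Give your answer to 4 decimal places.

8 of the 9 households have income below ₹1,360.
H = 8/9 = 0.8889.

0.8889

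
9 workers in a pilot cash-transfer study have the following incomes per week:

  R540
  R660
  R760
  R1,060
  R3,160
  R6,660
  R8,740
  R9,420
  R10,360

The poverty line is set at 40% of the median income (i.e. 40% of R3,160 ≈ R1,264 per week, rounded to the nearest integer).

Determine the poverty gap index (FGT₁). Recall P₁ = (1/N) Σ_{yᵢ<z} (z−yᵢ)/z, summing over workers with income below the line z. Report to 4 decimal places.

0.1790

Below z: R540, R660, R760, R1,060 (q = 4 of N = 9).
Gap ratios (z−y)/z: (1264−540)/1264 = 0.5728; (1264−660)/1264 = 0.4778; (1264−760)/1264 = 0.3987; (1264−1060)/1264 = 0.1614.
Σ = 1.610759. Dividing by the full population N = 9 gives P₁ = 0.1790.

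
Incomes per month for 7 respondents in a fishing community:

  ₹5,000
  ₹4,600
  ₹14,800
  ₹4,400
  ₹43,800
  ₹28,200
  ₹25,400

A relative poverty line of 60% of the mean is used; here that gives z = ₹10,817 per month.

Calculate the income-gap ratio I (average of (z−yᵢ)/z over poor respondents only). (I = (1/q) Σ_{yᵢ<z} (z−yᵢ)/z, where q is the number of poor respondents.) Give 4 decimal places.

0.5686

Below z: ₹4,400, ₹4,600, ₹5,000 (q = 3 of N = 7).
Relative gaps: 0.5932, 0.5747, 0.5378; sum = 1.705741.
The income-gap ratio divides by q (the poor only): 1.705741 / 3 = 0.5686.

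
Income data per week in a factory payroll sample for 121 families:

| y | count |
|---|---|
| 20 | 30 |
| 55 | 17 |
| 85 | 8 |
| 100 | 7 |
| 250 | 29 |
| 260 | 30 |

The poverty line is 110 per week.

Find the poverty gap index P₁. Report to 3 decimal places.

Below the line: 30×20, 17×55, 8×85, 7×100 (q = 62 of N = 121).
Relative gaps: (110−20)/110 = 0.8182 (×30); (110−55)/110 = 0.5000 (×17); (110−85)/110 = 0.2273 (×8); (110−100)/110 = 0.0909 (×7).
Sum of shortfalls = 35.500000; P₁ averages over all N: 35.500000 / 121 = 0.293.

0.293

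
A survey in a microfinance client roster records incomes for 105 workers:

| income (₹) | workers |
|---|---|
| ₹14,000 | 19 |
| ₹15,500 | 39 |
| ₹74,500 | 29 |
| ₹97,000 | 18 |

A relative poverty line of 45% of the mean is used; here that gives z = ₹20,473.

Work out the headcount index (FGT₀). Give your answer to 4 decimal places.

0.5524

58 of the 105 workers have income below ₹20,473.
H = 58/105 = 0.5524.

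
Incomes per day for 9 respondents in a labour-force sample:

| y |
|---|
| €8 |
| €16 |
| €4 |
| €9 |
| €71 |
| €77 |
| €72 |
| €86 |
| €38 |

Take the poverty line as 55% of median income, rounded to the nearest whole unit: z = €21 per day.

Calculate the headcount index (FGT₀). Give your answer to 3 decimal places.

0.444

4 of the 9 respondents have income below €21.
H = 4/9 = 0.444.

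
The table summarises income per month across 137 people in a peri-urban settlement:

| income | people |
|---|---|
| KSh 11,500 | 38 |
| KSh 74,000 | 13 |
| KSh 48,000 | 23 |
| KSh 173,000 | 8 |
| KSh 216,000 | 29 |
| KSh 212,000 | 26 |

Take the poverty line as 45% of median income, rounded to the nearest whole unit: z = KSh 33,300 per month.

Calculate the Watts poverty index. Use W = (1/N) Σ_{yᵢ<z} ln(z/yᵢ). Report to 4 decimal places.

Poor units: 38×KSh 11,500 (q = 38 of N = 137).
Log shortfalls: ln(33300/11500) = 1.0632 (×38).
W = 40.401994 / 137 = 0.2949.

0.2949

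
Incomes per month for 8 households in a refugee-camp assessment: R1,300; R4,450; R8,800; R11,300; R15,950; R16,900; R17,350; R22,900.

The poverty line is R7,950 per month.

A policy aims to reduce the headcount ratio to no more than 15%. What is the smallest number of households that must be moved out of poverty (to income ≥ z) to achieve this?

Currently q = 2 of N = 8 are below the line (H = 0.250).
A headcount ratio of at most 15% allows at most ⌊0.15 × 8⌋ = 1 poor households.
So at least 2 − 1 = 1 must be lifted.

1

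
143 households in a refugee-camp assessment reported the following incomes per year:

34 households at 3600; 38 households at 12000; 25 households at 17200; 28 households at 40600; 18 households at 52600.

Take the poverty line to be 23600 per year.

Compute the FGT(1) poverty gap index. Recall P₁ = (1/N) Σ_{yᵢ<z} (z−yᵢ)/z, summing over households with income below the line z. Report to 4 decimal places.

Below z: 34×3600, 38×12000, 25×17200 (q = 97 of N = 143).
Shortfall ratios: (23600−3600)/23600 = 0.8475 (×34); (23600−12000)/23600 = 0.4915 (×38); (23600−17200)/23600 = 0.2712 (×25).
Σ = 54.271186. Dividing by the full population N = 143 gives P₁ = 0.3795.

0.3795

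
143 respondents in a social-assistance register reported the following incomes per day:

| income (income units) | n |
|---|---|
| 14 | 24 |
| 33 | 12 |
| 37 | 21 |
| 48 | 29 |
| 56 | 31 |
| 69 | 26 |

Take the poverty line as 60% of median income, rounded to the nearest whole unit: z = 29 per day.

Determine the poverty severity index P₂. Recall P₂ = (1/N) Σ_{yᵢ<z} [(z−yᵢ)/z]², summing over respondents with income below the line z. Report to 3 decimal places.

0.045

Below the line: 24×14 (q = 24 of N = 143).
Gap ratios (z−y)/z: (29−14)/29 = 0.5172 (×24).
Squared: 0.2675 (×24).
Sum = 6.420927; P₂ = 6.420927 / 143 = 0.045.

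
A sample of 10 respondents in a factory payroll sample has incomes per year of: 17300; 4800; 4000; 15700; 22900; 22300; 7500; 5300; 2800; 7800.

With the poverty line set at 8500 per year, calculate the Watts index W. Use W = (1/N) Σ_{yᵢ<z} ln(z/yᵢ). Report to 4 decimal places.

Below the line: 2800, 4000, 4800, 5300, 7500, 7800 (q = 6 of N = 10).
Log gaps: ln(8500/2800) = 1.1104; ln(8500/4000) = 0.7538; ln(8500/4800) = 0.5715; ln(8500/5300) = 0.4724; ln(8500/7500) = 0.1252; ln(8500/7800) = 0.0859.
W = 3.119134 / 10 = 0.3119.

0.3119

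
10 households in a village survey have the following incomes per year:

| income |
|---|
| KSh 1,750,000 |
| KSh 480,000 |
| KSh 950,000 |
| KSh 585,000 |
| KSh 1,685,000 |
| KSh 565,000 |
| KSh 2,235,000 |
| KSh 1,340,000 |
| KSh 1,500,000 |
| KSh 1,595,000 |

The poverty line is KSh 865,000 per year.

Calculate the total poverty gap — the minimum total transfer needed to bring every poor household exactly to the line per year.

Poor units: KSh 480,000, KSh 565,000, KSh 585,000 (q = 3 of N = 10).
Individual gaps: 865000−480000 = 385000; 865000−565000 = 300000; 865000−585000 = 280000.
Aggregate gap = KSh 965,000.

KSh 965,000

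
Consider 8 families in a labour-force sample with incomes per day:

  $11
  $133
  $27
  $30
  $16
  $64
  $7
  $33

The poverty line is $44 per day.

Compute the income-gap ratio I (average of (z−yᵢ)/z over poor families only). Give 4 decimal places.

Below z: $7, $11, $16, $27, $30, $33 (q = 6 of N = 8).
Relative gaps: 0.8409, 0.7500, 0.6364, 0.3864, 0.3182, 0.2500; sum = 3.181818.
The income-gap ratio divides by q (the poor only): 3.181818 / 6 = 0.5303.

0.5303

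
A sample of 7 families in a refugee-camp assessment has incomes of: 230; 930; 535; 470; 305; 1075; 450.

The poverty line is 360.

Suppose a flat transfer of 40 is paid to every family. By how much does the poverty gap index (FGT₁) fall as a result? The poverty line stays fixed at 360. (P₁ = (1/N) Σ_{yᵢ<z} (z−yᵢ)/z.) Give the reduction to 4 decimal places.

0.0317

Before: below the line — 230, 305; poverty gap index (FGT₁) = 0.073413.
After the 40 transfer: below the line — 270, 345; poverty gap index (FGT₁) = 0.041667.
Reduction = 0.073413 − 0.041667 = 0.0317.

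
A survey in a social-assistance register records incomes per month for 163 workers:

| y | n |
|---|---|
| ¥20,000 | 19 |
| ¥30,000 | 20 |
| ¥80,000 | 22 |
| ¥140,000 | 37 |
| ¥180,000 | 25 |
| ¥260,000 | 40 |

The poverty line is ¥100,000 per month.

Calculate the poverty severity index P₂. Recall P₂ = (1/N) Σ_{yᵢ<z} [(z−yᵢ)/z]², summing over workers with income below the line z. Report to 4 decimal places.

0.1401

Below the line: 19×¥20,000, 20×¥30,000, 22×¥80,000 (q = 61 of N = 163).
Gap ratios (z−y)/z: (100000−20000)/100000 = 0.8000 (×19); (100000−30000)/100000 = 0.7000 (×20); (100000−80000)/100000 = 0.2000 (×22).
Squared: 0.6400 (×19); 0.4900 (×20); 0.0400 (×22).
Sum = 22.840000; P₂ = 22.840000 / 163 = 0.1401.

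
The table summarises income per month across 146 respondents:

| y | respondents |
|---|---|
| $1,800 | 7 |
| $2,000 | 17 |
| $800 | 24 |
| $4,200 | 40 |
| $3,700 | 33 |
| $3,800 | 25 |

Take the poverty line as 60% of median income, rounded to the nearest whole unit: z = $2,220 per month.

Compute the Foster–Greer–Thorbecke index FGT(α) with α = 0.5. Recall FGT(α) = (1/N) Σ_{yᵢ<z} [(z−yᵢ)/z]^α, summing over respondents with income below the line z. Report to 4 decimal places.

Below the line: 24×$800, 7×$1,800, 17×$2,000 (q = 48 of N = 146).
Normalized shortfalls: (2220−800)/2220 = 0.6396 (×24); (2220−1800)/2220 = 0.1892 (×7); (2220−2000)/2220 = 0.0991 (×17).
Raised to α = 0.5: 0.79977 (×24); 0.43496 (×7); 0.31480 (×17).
Sum = 27.590907; FGT(0.5) = 27.590907 / 146 = 0.1890.

0.1890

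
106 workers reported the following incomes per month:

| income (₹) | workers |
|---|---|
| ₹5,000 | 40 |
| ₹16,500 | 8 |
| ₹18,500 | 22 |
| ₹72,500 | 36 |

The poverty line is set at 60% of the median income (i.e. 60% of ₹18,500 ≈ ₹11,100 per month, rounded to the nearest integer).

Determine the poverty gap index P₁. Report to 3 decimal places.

Below z: 40×₹5,000 (q = 40 of N = 106).
Relative gaps: (11100−5000)/11100 = 0.5495 (×40).
Sum of shortfalls = 21.981982; P₁ averages over all N: 21.981982 / 106 = 0.207.

0.207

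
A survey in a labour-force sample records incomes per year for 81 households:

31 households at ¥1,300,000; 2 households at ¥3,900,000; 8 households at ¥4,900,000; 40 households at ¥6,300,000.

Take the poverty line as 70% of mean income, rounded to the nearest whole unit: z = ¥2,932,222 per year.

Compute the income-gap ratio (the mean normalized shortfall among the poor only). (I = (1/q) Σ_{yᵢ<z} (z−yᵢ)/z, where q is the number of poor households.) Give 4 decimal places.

Incomes under z: 31×¥1,300,000 (q = 31 of N = 81).
Shortfall ratios (z−y)/z: 0.5567 (×31); sum = 17.256157.
I averages over the q = 31 poor units only: 17.256157 / 31 = 0.5567.

0.5567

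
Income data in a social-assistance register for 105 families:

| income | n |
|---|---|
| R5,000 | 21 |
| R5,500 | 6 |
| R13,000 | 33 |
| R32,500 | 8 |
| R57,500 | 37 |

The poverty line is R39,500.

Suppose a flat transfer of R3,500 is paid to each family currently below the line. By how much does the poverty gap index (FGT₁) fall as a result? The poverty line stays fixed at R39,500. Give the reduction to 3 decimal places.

0.057

Before: below the line — 21×R5,000, 6×R5,500, 33×R13,000, 8×R32,500; poverty gap index (FGT₁) = 0.44822.
After the R3,500 transfer: below the line — 21×R8,500, 6×R9,000, 33×R16,500, 8×R36,000; poverty gap index (FGT₁) = 0.39084.
Reduction = 0.44822 − 0.39084 = 0.057.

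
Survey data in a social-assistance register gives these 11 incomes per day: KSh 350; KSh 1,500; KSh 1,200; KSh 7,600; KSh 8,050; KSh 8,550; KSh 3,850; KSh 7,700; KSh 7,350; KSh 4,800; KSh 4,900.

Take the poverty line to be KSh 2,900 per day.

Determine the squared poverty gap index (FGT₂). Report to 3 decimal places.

0.123

Below z: KSh 350, KSh 1,200, KSh 1,500 (q = 3 of N = 11).
Shortfall ratios: (2900−350)/2900 = 0.8793; (2900−1200)/2900 = 0.5862; (2900−1500)/2900 = 0.4828.
Squared: 0.7732; 0.3436; 0.2331.
Sum = 1.349881; P₂ = 1.349881 / 11 = 0.123.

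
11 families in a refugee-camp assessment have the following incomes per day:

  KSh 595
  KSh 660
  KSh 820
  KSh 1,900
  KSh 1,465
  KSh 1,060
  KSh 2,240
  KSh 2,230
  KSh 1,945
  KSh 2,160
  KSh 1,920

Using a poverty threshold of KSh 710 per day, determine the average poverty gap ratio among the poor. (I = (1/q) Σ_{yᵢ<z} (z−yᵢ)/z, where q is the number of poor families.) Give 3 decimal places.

0.116

Below the line: KSh 595, KSh 660 (q = 2 of N = 11).
Shortfall ratios (z−y)/z: 0.1620, 0.0704; sum = 0.232394.
The income-gap ratio divides by q (the poor only): 0.232394 / 2 = 0.116.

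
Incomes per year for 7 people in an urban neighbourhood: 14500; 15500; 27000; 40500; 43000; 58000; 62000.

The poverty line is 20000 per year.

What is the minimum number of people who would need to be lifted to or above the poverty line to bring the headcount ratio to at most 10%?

2

2 of the 7 people are poor, so H = 2/7 = 0.286.
A headcount ratio of at most 10% allows at most ⌊0.10 × 7⌋ = 0 poor people.
So at least 2 − 0 = 2 must be lifted.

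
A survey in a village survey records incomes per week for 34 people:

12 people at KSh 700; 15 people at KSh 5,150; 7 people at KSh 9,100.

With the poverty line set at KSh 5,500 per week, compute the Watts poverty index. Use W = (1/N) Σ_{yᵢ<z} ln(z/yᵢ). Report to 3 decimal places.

0.757

Poor units: 12×KSh 700, 15×KSh 5,150 (q = 27 of N = 34).
Log shortfalls: ln(5500/700) = 2.0614 (×12); ln(5500/5150) = 0.0658 (×15).
W = 25.723347 / 34 = 0.757.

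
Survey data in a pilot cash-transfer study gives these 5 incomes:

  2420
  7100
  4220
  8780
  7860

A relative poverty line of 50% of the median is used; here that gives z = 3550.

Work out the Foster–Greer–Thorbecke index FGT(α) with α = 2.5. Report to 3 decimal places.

0.011

Below the line: 2420 (q = 1 of N = 5).
Normalized shortfalls: (3550−2420)/3550 = 0.3183.
Raised to α = 2.5: 0.05716.
Sum = 0.057164; FGT(2.5) = 0.057164 / 5 = 0.011.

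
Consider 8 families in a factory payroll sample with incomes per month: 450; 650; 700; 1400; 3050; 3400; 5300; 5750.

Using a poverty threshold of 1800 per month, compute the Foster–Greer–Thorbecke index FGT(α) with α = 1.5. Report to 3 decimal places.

0.218

Below the line: 450, 650, 700, 1400 (q = 4 of N = 8).
Relative gaps: (1800−450)/1800 = 0.7500; (1800−650)/1800 = 0.6389; (1800−700)/1800 = 0.6111; (1800−1400)/1800 = 0.2222.
Raised to α = 1.5: 0.64952; 0.51067; 0.47773; 0.10476.
Sum = 1.742670; FGT(1.5) = 1.742670 / 8 = 0.218.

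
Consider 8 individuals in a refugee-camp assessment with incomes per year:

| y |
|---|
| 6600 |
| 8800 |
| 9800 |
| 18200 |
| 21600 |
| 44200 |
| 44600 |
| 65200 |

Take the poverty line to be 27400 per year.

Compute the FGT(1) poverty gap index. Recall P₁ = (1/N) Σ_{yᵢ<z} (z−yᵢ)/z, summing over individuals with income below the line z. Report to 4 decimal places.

0.3285

Below the line: 6600, 8800, 9800, 18200, 21600 (q = 5 of N = 8).
Shortfall ratios: (27400−6600)/27400 = 0.7591; (27400−8800)/27400 = 0.6788; (27400−9800)/27400 = 0.6423; (27400−18200)/27400 = 0.3358; (27400−21600)/27400 = 0.2117.
Sum of shortfalls = 2.627737; P₁ averages over all N: 2.627737 / 8 = 0.3285.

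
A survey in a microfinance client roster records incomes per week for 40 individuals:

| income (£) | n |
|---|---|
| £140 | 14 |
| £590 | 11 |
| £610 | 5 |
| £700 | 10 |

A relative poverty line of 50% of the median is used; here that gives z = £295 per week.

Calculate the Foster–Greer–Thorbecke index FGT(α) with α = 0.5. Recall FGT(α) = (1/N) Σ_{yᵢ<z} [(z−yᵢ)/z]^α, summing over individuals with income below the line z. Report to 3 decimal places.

0.254

Below z: 14×£140 (q = 14 of N = 40).
Relative gaps: (295−140)/295 = 0.5254 (×14).
Raised to α = 0.5: 0.72486 (×14).
Sum = 10.148057; FGT(0.5) = 10.148057 / 40 = 0.254.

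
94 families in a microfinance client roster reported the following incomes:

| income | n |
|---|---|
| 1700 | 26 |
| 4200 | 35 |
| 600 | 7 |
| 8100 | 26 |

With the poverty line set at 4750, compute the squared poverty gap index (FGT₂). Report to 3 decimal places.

Poor units: 7×600, 26×1700, 35×4200 (q = 68 of N = 94).
Relative gaps: (4750−600)/4750 = 0.8737 (×7); (4750−1700)/4750 = 0.6421 (×26); (4750−4200)/4750 = 0.1158 (×35).
Squared: 0.7633 (×7); 0.4123 (×26); 0.0134 (×35).
Sum = 16.532299; P₂ = 16.532299 / 94 = 0.176.

0.176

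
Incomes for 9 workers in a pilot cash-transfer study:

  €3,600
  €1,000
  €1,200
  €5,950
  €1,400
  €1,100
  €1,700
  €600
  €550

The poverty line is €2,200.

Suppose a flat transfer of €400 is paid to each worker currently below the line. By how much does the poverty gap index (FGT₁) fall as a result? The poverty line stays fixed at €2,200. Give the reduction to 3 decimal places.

0.141

Before: below the line — €550, €600, €1,000, €1,100, €1,200, €1,400, €1,700; poverty gap index (FGT₁) = 0.39646.
After the €400 transfer: below the line — €950, €1,000, €1,400, €1,500, €1,600, €1,800, €2,100; poverty gap index (FGT₁) = 0.25505.
Reduction = 0.39646 − 0.25505 = 0.141.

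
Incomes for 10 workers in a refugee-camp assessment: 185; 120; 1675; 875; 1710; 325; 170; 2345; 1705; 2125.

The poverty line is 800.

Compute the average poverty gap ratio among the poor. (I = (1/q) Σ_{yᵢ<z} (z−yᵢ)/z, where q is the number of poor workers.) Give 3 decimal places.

0.750

Below z: 120, 170, 185, 325 (q = 4 of N = 10).
Shortfall ratios (z−y)/z: 0.8500, 0.7875, 0.7688, 0.5938; sum = 3.000000.
The income-gap ratio divides by q (the poor only): 3.000000 / 4 = 0.750.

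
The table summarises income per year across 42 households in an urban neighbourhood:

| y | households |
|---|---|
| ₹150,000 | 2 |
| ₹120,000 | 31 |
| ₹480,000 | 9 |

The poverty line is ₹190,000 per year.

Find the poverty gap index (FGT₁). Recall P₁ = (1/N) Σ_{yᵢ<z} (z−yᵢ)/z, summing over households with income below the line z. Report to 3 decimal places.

0.282

Incomes under z: 31×₹120,000, 2×₹150,000 (q = 33 of N = 42).
Shortfall ratios: (190000−120000)/190000 = 0.3684 (×31); (190000−150000)/190000 = 0.2105 (×2).
Sum of shortfalls = 11.842105; P₁ averages over all N: 11.842105 / 42 = 0.282.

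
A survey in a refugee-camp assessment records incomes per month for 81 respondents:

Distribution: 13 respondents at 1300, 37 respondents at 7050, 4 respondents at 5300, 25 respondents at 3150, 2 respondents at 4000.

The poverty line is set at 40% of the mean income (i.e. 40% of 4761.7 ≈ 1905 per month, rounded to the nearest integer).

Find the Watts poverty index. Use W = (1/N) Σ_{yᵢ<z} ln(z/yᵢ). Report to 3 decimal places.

0.061

Below the line: 13×1300 (q = 13 of N = 81).
ln(z/y) terms: ln(1905/1300) = 0.3821 (×13).
W = 4.967531 / 81 = 0.061.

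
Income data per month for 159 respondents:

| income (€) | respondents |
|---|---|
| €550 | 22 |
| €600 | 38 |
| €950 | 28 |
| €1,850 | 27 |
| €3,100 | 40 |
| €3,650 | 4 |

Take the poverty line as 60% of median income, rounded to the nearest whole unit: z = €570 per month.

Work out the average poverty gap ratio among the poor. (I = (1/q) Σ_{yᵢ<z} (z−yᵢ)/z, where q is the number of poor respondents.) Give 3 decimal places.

Incomes under z: 22×€550 (q = 22 of N = 159).
Shortfall ratios (z−y)/z: 0.0351 (×22); sum = 0.771930.
I averages over the q = 22 poor units only: 0.771930 / 22 = 0.035.

0.035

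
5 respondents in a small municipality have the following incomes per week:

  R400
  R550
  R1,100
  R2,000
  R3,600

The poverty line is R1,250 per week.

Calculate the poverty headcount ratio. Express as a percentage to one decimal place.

60.0%

3 of the 5 respondents have income below R1,250.
H = 3/5 = 60.0%.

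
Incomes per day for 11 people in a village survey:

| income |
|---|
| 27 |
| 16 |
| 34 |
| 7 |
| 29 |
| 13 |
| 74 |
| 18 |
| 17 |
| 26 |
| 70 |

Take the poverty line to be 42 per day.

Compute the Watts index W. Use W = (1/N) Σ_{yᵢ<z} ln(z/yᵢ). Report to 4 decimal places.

0.6531

Below z: 7, 13, 16, 17, 18, 26, 27, 29, 34 (q = 9 of N = 11).
Log shortfalls: ln(42/7) = 1.7918; ln(42/13) = 1.1727; ln(42/16) = 0.9651; ln(42/17) = 0.9045; ln(42/18) = 0.8473; ln(42/26) = 0.4796; ln(42/27) = 0.4418; ln(42/29) = 0.3704; ln(42/34) = 0.2113.
W = 7.184403 / 11 = 0.6531.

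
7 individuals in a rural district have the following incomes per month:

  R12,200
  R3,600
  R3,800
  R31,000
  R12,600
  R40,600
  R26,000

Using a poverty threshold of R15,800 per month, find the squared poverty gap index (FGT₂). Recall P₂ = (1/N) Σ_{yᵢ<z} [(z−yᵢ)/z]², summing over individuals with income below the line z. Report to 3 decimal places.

Below the line: R3,600, R3,800, R12,200, R12,600 (q = 4 of N = 7).
Shortfall ratios: (15800−3600)/15800 = 0.7722; (15800−3800)/15800 = 0.7595; (15800−12200)/15800 = 0.2278; (15800−12600)/15800 = 0.2025.
Squared: 0.5962; 0.5768; 0.0519; 0.0410.
Sum = 1.265983; P₂ = 1.265983 / 7 = 0.181.

0.181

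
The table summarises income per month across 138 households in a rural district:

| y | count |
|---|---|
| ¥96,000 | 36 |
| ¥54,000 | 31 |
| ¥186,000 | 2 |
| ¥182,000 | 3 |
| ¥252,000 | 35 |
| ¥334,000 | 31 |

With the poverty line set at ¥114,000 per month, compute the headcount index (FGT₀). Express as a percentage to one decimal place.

67 of the 138 households have income below ¥114,000.
H = 67/138 = 48.6%.

48.6%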